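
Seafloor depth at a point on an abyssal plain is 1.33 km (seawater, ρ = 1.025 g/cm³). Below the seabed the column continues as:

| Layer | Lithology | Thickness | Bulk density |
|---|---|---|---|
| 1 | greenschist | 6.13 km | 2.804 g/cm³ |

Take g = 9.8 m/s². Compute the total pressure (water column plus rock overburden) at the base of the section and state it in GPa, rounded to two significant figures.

0.18 GPa

seawater: 1025 kg/m³ × 9.8 m/s² × 1330 m = 1.336×10^7 Pa = 0.01336 GPa
greenschist: 2804 kg/m³ × 9.8 m/s² × 6130 m = 1.684×10^8 Pa = 0.1684 GPa
Total = 0.01336 + 0.1684 = 0.18181 GPa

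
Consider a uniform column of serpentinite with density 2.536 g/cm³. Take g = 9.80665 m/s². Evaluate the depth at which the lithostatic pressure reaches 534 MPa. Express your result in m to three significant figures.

h = P/(ρg) = 534 MPa / (2536 kg/m³ × 9.80665 m/s²) = 5.340×10^8 Pa / 24870 Pa/m = 21472 m

21500 m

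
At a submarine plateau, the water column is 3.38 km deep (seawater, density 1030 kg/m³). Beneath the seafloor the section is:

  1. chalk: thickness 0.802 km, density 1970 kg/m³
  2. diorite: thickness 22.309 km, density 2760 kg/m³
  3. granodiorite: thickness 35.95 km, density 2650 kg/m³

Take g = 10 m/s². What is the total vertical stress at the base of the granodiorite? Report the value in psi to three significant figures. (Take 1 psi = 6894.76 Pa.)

seawater: 1030 kg/m³ × 10 m/s² × 3380 m = 3.481×10^7 Pa = 5049 psi
chalk: 1970 kg/m³ × 10 m/s² × 802 m = 1.580×10^7 Pa = 2292 psi
diorite: 2760 kg/m³ × 10 m/s² × 22309 m = 6.157×10^8 Pa = 89304 psi
granodiorite: 2650 kg/m³ × 10 m/s² × 35950 m = 9.527×10^8 Pa = 1.382×10^5 psi
Total = 5049 + 2292 + 89304 + 1.382×10^5 = 2.3482×10^5 psi

235000 psi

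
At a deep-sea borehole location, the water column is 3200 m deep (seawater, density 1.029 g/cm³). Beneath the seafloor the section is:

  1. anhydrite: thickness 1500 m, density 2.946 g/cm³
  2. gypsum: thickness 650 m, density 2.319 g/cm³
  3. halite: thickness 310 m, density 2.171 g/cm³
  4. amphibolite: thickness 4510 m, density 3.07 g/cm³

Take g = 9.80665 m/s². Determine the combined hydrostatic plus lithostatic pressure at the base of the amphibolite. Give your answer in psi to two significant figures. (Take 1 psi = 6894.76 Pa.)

seawater: 1029 kg/m³ × 9.80665 m/s² × 3200 m = 3.229×10^7 Pa = 4683 psi
anhydrite: 2946 kg/m³ × 9.80665 m/s² × 1500 m = 4.334×10^7 Pa = 6285 psi
gypsum: 2319 kg/m³ × 9.80665 m/s² × 650 m = 1.478×10^7 Pa = 2144 psi
halite: 2171 kg/m³ × 9.80665 m/s² × 310 m = 6.600×10^6 Pa = 957.2 psi
amphibolite: 3070 kg/m³ × 9.80665 m/s² × 4510 m = 1.358×10^8 Pa = 19693 psi
Total = 4683 + 6285 + 2144 + 957.2 + 19693 = 33763 psi

34000 psi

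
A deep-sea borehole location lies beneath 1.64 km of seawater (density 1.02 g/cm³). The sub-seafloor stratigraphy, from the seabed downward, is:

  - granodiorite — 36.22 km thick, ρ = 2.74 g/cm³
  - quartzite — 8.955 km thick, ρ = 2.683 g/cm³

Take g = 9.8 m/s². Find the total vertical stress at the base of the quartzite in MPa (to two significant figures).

seawater: 1020 kg/m³ × 9.8 m/s² × 1640 m = 1.639×10^7 Pa = 16.39 MPa
granodiorite: 2740 kg/m³ × 9.8 m/s² × 36220 m = 9.726×10^8 Pa = 972.6 MPa
quartzite: 2683 kg/m³ × 9.8 m/s² × 8955 m = 2.355×10^8 Pa = 235.5 MPa
Total = 16.39 + 972.6 + 235.5 = 1224.4 MPa

1200 MPa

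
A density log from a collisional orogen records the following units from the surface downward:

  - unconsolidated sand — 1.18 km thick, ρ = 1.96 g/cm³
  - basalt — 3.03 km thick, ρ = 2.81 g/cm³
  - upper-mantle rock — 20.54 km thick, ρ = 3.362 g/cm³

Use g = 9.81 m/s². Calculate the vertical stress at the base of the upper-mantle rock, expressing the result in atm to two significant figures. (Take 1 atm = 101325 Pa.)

7700 atm

unconsolidated sand: 1960 kg/m³ × 9.81 m/s² × 1180 m = 2.269×10^7 Pa = 223.9 atm
basalt: 2810 kg/m³ × 9.81 m/s² × 3030 m = 8.353×10^7 Pa = 824.3 atm
upper-mantle rock: 3362 kg/m³ × 9.81 m/s² × 20540 m = 6.774×10^8 Pa = 6686 atm
Total = 223.9 + 824.3 + 6686 = 7734.0 atm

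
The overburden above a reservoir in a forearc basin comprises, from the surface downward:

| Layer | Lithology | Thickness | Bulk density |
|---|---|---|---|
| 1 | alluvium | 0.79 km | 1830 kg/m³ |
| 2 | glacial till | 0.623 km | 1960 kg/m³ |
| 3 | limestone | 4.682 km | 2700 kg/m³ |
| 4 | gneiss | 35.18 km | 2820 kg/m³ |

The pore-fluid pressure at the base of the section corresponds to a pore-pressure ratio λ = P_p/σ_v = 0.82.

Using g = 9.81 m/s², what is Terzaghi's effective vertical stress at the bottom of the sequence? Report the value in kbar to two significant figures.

2.0 kbar

Overburden (lithostatic) stress σ_v:
alluvium: 1830 kg/m³ × 9.81 m/s² × 790 m = 1.418×10^7 Pa = 14.18 MPa
glacial till: 1960 kg/m³ × 9.81 m/s² × 623 m = 1.198×10^7 Pa = 11.98 MPa
limestone: 2700 kg/m³ × 9.81 m/s² × 4682 m = 1.240×10^8 Pa = 124.0 MPa
gneiss: 2820 kg/m³ × 9.81 m/s² × 35180 m = 9.732×10^8 Pa = 973.2 MPa
Total = 14.18 + 11.98 + 124.0 + 973.2 = 1123.4 MPa
Pore pressure P_p = λ·σ_v = 0.82 × 1123 MPa = 921.2 MPa
Effective stress σ' = σ_v − P_p = 1123 − 921.2 = 202.21 MPa = 2.0221 kbar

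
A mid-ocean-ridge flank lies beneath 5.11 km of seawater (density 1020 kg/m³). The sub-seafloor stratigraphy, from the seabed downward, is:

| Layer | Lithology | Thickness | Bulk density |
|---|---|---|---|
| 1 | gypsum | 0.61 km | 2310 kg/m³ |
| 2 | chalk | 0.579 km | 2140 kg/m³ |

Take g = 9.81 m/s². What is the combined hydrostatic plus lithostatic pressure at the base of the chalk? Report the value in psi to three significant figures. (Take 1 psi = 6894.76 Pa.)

seawater: 1020 kg/m³ × 9.81 m/s² × 5110 m = 5.113×10^7 Pa = 7416 psi
gypsum: 2310 kg/m³ × 9.81 m/s² × 610 m = 1.382×10^7 Pa = 2005 psi
chalk: 2140 kg/m³ × 9.81 m/s² × 579 m = 1.216×10^7 Pa = 1763 psi
Total = 7416 + 2005 + 1763 = 11184 psi

11200 psi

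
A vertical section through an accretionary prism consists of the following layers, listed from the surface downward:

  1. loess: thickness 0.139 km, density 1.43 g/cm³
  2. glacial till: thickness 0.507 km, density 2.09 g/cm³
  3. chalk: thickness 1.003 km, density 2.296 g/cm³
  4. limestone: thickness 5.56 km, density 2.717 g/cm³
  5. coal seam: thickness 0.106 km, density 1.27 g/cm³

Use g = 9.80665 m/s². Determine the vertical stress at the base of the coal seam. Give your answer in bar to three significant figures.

1840 bar

loess: 1430 kg/m³ × 9.80665 m/s² × 139 m = 1.949×10^6 Pa = 19.49 bar
glacial till: 2090 kg/m³ × 9.80665 m/s² × 507 m = 1.039×10^7 Pa = 103.9 bar
chalk: 2296 kg/m³ × 9.80665 m/s² × 1003 m = 2.258×10^7 Pa = 225.8 bar
limestone: 2717 kg/m³ × 9.80665 m/s² × 5560 m = 1.481×10^8 Pa = 1481 bar
coal seam: 1270 kg/m³ × 9.80665 m/s² × 106 m = 1.320×10^6 Pa = 13.20 bar
Total = 19.49 + 103.9 + 225.8 + 1481 + 13.20 = 1843.9 bar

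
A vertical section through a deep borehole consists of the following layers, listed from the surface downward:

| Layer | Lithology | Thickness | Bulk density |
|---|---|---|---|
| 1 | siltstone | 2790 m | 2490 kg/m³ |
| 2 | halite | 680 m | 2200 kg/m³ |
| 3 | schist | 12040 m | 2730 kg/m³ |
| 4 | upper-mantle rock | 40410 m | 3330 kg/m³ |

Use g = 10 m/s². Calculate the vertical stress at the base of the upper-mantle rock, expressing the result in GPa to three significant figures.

1.76 GPa

siltstone: 2490 kg/m³ × 10 m/s² × 2790 m = 6.947×10^7 Pa = 0.06947 GPa
halite: 2200 kg/m³ × 10 m/s² × 680 m = 1.496×10^7 Pa = 0.01496 GPa
schist: 2730 kg/m³ × 10 m/s² × 12040 m = 3.287×10^8 Pa = 0.3287 GPa
upper-mantle rock: 3330 kg/m³ × 10 m/s² × 40410 m = 1.346×10^9 Pa = 1.346 GPa
Total = 0.06947 + 0.01496 + 0.3287 + 1.346 = 1.7588 GPa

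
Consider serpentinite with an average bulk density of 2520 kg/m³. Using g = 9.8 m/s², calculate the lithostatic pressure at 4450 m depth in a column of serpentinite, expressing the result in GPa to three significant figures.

serpentinite: 2520 kg/m³ × 9.8 m/s² × 4450 m = 1.099×10^8 Pa = 0.1099 GPa

0.110 GPa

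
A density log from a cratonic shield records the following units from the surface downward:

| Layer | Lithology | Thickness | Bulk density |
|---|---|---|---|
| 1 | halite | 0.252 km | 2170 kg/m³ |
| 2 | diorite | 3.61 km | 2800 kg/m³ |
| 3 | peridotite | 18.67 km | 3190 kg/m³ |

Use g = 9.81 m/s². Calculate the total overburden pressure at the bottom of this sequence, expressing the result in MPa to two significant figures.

690 MPa

halite: 2170 kg/m³ × 9.81 m/s² × 252 m = 5.365×10^6 Pa = 5.365 MPa
diorite: 2800 kg/m³ × 9.81 m/s² × 3610 m = 9.916×10^7 Pa = 99.16 MPa
peridotite: 3190 kg/m³ × 9.81 m/s² × 18670 m = 5.843×10^8 Pa = 584.3 MPa
Total = 5.365 + 99.16 + 584.3 = 688.78 MPa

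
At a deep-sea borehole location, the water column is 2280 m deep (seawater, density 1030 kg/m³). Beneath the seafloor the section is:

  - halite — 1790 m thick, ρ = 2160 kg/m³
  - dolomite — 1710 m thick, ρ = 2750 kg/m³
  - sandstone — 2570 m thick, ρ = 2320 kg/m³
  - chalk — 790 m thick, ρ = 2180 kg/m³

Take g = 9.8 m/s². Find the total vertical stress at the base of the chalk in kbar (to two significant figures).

seawater: 1030 kg/m³ × 9.8 m/s² × 2280 m = 2.301×10^7 Pa = 0.2301 kbar
halite: 2160 kg/m³ × 9.8 m/s² × 1790 m = 3.789×10^7 Pa = 0.3789 kbar
dolomite: 2750 kg/m³ × 9.8 m/s² × 1710 m = 4.608×10^7 Pa = 0.4608 kbar
sandstone: 2320 kg/m³ × 9.8 m/s² × 2570 m = 5.843×10^7 Pa = 0.5843 kbar
chalk: 2180 kg/m³ × 9.8 m/s² × 790 m = 1.688×10^7 Pa = 0.1688 kbar
Total = 0.2301 + 0.3789 + 0.4608 + 0.5843 + 0.1688 = 1.8230 kbar

1.8 kbar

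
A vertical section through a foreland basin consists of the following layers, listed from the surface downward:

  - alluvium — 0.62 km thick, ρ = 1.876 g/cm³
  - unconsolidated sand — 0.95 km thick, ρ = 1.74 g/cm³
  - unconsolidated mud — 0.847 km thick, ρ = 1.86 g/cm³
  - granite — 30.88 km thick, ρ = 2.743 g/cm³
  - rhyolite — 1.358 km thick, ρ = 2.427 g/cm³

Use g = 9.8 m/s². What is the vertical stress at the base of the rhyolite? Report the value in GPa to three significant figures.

0.905 GPa

alluvium: 1876 kg/m³ × 9.8 m/s² × 620 m = 1.140×10^7 Pa = 0.01140 GPa
unconsolidated sand: 1740 kg/m³ × 9.8 m/s² × 950 m = 1.620×10^7 Pa = 0.01620 GPa
unconsolidated mud: 1860 kg/m³ × 9.8 m/s² × 847 m = 1.544×10^7 Pa = 0.01544 GPa
granite: 2743 kg/m³ × 9.8 m/s² × 30880 m = 8.301×10^8 Pa = 0.8301 GPa
rhyolite: 2427 kg/m³ × 9.8 m/s² × 1358 m = 3.230×10^7 Pa = 0.03230 GPa
Total = 0.01140 + 0.01620 + 0.01544 + 0.8301 + 0.03230 = 0.90543 GPa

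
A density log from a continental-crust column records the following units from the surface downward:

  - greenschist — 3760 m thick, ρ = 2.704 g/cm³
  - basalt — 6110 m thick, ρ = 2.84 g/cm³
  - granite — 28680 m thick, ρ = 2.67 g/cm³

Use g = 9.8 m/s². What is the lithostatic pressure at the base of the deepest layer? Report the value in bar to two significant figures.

10000 bar

greenschist: 2704 kg/m³ × 9.8 m/s² × 3760 m = 9.964×10^7 Pa = 996.4 bar
basalt: 2840 kg/m³ × 9.8 m/s² × 6110 m = 1.701×10^8 Pa = 1701 bar
granite: 2670 kg/m³ × 9.8 m/s² × 28680 m = 7.504×10^8 Pa = 7504 bar
Total = 996.4 + 1701 + 7504 = 10201 bar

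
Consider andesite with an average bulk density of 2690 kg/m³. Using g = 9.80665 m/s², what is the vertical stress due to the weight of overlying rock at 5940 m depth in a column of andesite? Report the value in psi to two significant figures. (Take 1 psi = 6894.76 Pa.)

andesite: 2690 kg/m³ × 9.80665 m/s² × 5940 m = 1.567×10^8 Pa = 22727 psi

23000 psi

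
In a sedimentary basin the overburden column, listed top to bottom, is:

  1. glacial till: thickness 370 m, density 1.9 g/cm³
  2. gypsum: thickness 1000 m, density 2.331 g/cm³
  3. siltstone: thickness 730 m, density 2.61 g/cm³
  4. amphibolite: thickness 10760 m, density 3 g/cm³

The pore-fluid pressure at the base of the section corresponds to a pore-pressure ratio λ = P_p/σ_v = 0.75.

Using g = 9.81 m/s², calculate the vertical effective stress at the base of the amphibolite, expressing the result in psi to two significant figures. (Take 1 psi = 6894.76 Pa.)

Overburden (lithostatic) stress σ_v:
glacial till: 1900 kg/m³ × 9.81 m/s² × 370 m = 6.896×10^6 Pa = 6.896 MPa
gypsum: 2331 kg/m³ × 9.81 m/s² × 1000 m = 2.287×10^7 Pa = 22.87 MPa
siltstone: 2610 kg/m³ × 9.81 m/s² × 730 m = 1.869×10^7 Pa = 18.69 MPa
amphibolite: 3000 kg/m³ × 9.81 m/s² × 10760 m = 3.167×10^8 Pa = 316.7 MPa
Total = 6.896 + 22.87 + 18.69 + 316.7 = 365.12 MPa
Pore pressure P_p = λ·σ_v = 0.75 × 365.1 MPa = 273.8 MPa
Effective stress σ' = σ_v − P_p = 365.1 − 273.8 = 91.280 MPa = 13239 psi

13000 psi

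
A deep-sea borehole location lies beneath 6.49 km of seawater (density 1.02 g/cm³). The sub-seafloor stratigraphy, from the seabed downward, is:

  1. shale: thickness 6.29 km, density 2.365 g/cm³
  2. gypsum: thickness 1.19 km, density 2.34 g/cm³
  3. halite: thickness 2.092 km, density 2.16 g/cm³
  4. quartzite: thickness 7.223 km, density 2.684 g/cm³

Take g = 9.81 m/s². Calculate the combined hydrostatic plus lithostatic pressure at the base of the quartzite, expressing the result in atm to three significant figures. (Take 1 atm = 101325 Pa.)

4670 atm

seawater: 1020 kg/m³ × 9.81 m/s² × 6490 m = 6.494×10^7 Pa = 640.9 atm
shale: 2365 kg/m³ × 9.81 m/s² × 6290 m = 1.459×10^8 Pa = 1440 atm
gypsum: 2340 kg/m³ × 9.81 m/s² × 1190 m = 2.732×10^7 Pa = 269.6 atm
halite: 2160 kg/m³ × 9.81 m/s² × 2092 m = 4.433×10^7 Pa = 437.5 atm
quartzite: 2684 kg/m³ × 9.81 m/s² × 7223 m = 1.902×10^8 Pa = 1877 atm
Total = 640.9 + 1440 + 269.6 + 437.5 + 1877 = 4665.2 atm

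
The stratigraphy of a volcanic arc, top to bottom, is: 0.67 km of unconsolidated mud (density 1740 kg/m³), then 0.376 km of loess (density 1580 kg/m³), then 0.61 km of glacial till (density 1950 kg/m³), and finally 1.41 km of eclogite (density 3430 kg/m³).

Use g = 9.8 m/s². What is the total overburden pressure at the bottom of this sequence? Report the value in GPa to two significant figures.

0.076 GPa

unconsolidated mud: 1740 kg/m³ × 9.8 m/s² × 670 m = 1.142×10^7 Pa = 0.01142 GPa
loess: 1580 kg/m³ × 9.8 m/s² × 376 m = 5.822×10^6 Pa = 5.822×10^-3 GPa
glacial till: 1950 kg/m³ × 9.8 m/s² × 610 m = 1.166×10^7 Pa = 0.01166 GPa
eclogite: 3430 kg/m³ × 9.8 m/s² × 1410 m = 4.740×10^7 Pa = 0.04740 GPa
Total = 0.01142 + 5.822×10^-3 + 0.01166 + 0.04740 = 0.076300 GPa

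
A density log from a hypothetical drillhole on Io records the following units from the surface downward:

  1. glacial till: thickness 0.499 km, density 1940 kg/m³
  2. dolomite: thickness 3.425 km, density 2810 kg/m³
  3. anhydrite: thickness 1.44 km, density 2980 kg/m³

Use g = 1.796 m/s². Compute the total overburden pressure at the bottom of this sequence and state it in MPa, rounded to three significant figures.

26.7 MPa

glacial till: 1940 kg/m³ × 1.796 m/s² × 499 m = 1.739×10^6 Pa = 1.739 MPa
dolomite: 2810 kg/m³ × 1.796 m/s² × 3425 m = 1.729×10^7 Pa = 17.29 MPa
anhydrite: 2980 kg/m³ × 1.796 m/s² × 1440 m = 7.707×10^6 Pa = 7.707 MPa
Total = 1.739 + 17.29 + 7.707 = 26.731 MPa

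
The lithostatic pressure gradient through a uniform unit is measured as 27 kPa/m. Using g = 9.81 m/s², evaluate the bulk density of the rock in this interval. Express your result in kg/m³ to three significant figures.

2750 kg/m³

ρ = (dP/dz)/g = 27 kPa/m / 9.81 m/s² = 27000 Pa/m / 9.81 m/s² = 2752.3 kg/m³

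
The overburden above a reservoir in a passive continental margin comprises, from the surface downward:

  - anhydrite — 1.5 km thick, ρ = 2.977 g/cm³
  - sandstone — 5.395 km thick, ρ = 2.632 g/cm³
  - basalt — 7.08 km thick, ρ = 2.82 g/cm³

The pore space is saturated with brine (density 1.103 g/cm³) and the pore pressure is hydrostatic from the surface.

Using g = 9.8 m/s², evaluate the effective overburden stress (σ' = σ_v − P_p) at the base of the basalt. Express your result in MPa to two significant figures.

230 MPa

Overburden (lithostatic) stress σ_v:
anhydrite: 2977 kg/m³ × 9.8 m/s² × 1500 m = 4.376×10^7 Pa = 43.76 MPa
sandstone: 2632 kg/m³ × 9.8 m/s² × 5395 m = 1.392×10^8 Pa = 139.2 MPa
basalt: 2820 kg/m³ × 9.8 m/s² × 7080 m = 1.957×10^8 Pa = 195.7 MPa
Total = 43.76 + 139.2 + 195.7 = 378.58 MPa
Pore pressure P_p = 1103 kg/m³ × 9.8 m/s² × 13975 m = 1.511×10^8 Pa = 151.1 MPa
Effective stress σ' = σ_v − P_p = 378.6 − 151.1 = 227.52 MPa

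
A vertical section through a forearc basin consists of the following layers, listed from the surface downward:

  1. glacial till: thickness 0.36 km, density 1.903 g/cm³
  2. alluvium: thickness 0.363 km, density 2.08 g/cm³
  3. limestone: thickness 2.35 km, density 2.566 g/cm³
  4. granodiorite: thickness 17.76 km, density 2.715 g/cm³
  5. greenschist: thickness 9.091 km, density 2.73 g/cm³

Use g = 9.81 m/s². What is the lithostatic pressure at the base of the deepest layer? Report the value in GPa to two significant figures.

0.79 GPa

glacial till: 1903 kg/m³ × 9.81 m/s² × 360 m = 6.721×10^6 Pa = 6.721×10^-3 GPa
alluvium: 2080 kg/m³ × 9.81 m/s² × 363 m = 7.407×10^6 Pa = 7.407×10^-3 GPa
limestone: 2566 kg/m³ × 9.81 m/s² × 2350 m = 5.916×10^7 Pa = 0.05916 GPa
granodiorite: 2715 kg/m³ × 9.81 m/s² × 17760 m = 4.730×10^8 Pa = 0.4730 GPa
greenschist: 2730 kg/m³ × 9.81 m/s² × 9091 m = 2.435×10^8 Pa = 0.2435 GPa
Total = 6.721×10^-3 + 7.407×10^-3 + 0.05916 + 0.4730 + 0.2435 = 0.78977 GPa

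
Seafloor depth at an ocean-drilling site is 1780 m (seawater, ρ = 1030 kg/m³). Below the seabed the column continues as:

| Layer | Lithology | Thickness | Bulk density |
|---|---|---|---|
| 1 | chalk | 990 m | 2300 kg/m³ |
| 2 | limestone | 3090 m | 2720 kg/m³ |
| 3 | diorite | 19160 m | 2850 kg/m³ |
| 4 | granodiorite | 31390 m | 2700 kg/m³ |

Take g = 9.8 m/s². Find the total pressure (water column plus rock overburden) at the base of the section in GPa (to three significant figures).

seawater: 1030 kg/m³ × 9.8 m/s² × 1780 m = 1.797×10^7 Pa = 0.01797 GPa
chalk: 2300 kg/m³ × 9.8 m/s² × 990 m = 2.231×10^7 Pa = 0.02231 GPa
limestone: 2720 kg/m³ × 9.8 m/s² × 3090 m = 8.237×10^7 Pa = 0.08237 GPa
diorite: 2850 kg/m³ × 9.8 m/s² × 19160 m = 5.351×10^8 Pa = 0.5351 GPa
granodiorite: 2700 kg/m³ × 9.8 m/s² × 31390 m = 8.306×10^8 Pa = 0.8306 GPa
Total = 0.01797 + 0.02231 + 0.08237 + 0.5351 + 0.8306 = 1.4884 GPa

1.49 GPa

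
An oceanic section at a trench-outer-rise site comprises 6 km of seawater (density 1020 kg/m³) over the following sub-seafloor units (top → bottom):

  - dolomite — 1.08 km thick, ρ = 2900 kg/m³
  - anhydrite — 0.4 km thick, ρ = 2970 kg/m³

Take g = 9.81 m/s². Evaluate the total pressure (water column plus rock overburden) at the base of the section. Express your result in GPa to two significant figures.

seawater: 1020 kg/m³ × 9.81 m/s² × 6000 m = 6.004×10^7 Pa = 0.06004 GPa
dolomite: 2900 kg/m³ × 9.81 m/s² × 1080 m = 3.072×10^7 Pa = 0.03072 GPa
anhydrite: 2970 kg/m³ × 9.81 m/s² × 400 m = 1.165×10^7 Pa = 0.01165 GPa
Total = 0.06004 + 0.03072 + 0.01165 = 0.10242 GPa

0.10 GPa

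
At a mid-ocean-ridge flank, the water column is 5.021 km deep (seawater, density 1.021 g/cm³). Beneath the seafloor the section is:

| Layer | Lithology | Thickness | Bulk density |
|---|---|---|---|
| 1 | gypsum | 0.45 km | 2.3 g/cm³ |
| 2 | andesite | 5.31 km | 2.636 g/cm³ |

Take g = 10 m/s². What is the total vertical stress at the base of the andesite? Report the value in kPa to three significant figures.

202000 kPa

seawater: 1021 kg/m³ × 10 m/s² × 5021 m = 5.126×10^7 Pa = 51264 kPa
gypsum: 2300 kg/m³ × 10 m/s² × 450 m = 1.035×10^7 Pa = 10350 kPa
andesite: 2636 kg/m³ × 10 m/s² × 5310 m = 1.400×10^8 Pa = 1.400×10^5 kPa
Total = 51264 + 10350 + 1.400×10^5 = 2.0159×10^5 kPa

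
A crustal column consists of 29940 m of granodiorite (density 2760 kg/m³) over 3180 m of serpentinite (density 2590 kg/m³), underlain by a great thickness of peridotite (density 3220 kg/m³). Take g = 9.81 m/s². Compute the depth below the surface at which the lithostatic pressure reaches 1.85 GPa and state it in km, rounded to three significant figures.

63.5 km

Pressure at base of upper layers: 2760×9.81×29940 + 2590×9.81×3180 = 8.914×10^8 Pa = 0.8914 GPa
Remaining pressure to be supplied by peridotite: 1.850×10^9 − 8.914×10^8 = 9.586×10^8 Pa
Additional depth in peridotite = 9.586×10^8 Pa / (3220 kg/m³ × 9.81 m/s²) = 30345 m
Total depth = 33120 m + 30345 m = 63465 m
= 63.465 km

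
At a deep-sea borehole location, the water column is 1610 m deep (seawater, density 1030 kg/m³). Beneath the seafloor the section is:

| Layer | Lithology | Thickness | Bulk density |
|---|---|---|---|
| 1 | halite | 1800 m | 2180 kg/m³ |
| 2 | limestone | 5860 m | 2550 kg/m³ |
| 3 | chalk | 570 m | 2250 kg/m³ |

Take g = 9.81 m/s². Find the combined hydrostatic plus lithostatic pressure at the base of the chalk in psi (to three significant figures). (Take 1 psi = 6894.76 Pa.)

seawater: 1030 kg/m³ × 9.81 m/s² × 1610 m = 1.627×10^7 Pa = 2359 psi
halite: 2180 kg/m³ × 9.81 m/s² × 1800 m = 3.849×10^7 Pa = 5583 psi
limestone: 2550 kg/m³ × 9.81 m/s² × 5860 m = 1.466×10^8 Pa = 21261 psi
chalk: 2250 kg/m³ × 9.81 m/s² × 570 m = 1.258×10^7 Pa = 1825 psi
Total = 2359 + 5583 + 21261 + 1825 = 31029 psi

31000 psi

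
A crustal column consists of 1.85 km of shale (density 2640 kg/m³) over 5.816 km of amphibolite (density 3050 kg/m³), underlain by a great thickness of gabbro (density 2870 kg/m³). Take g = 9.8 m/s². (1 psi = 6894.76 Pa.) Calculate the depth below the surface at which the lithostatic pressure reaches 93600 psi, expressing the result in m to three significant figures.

Pressure at base of upper layers: 2640×9.8×1850 + 3050×9.8×5816 = 2.217×10^8 Pa = 32155 psi
Remaining pressure to be supplied by gabbro: 6.453×10^8 − 2.217×10^8 = 4.236×10^8 Pa
Additional depth in gabbro = 4.236×10^8 Pa / (2870 kg/m³ × 9.8 m/s²) = 15062 m
Total depth = 7666 m + 15062 m = 22728 m

22700 m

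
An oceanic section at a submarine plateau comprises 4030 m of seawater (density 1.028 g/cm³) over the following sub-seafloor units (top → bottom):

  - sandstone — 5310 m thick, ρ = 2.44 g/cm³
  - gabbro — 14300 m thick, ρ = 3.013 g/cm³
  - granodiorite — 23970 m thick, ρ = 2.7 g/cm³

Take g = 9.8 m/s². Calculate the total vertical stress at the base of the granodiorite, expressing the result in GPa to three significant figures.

seawater: 1028 kg/m³ × 9.8 m/s² × 4030 m = 4.060×10^7 Pa = 0.04060 GPa
sandstone: 2440 kg/m³ × 9.8 m/s² × 5310 m = 1.270×10^8 Pa = 0.1270 GPa
gabbro: 3013 kg/m³ × 9.8 m/s² × 14300 m = 4.222×10^8 Pa = 0.4222 GPa
granodiorite: 2700 kg/m³ × 9.8 m/s² × 23970 m = 6.342×10^8 Pa = 0.6342 GPa
Total = 0.04060 + 0.1270 + 0.4222 + 0.6342 = 1.2241 GPa

1.22 GPa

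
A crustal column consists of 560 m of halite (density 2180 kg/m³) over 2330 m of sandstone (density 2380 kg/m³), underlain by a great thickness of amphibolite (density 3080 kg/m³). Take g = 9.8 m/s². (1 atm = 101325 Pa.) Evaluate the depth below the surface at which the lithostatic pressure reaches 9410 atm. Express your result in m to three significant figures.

Pressure at base of upper layers: 2180×9.8×560 + 2380×9.8×2330 = 6.631×10^7 Pa = 654.4 atm
Remaining pressure to be supplied by amphibolite: 9.535×10^8 − 6.631×10^7 = 8.872×10^8 Pa
Additional depth in amphibolite = 8.872×10^8 Pa / (3080 kg/m³ × 9.8 m/s²) = 29392 m
Total depth = 2890 m + 29392 m = 32282 m

32300 m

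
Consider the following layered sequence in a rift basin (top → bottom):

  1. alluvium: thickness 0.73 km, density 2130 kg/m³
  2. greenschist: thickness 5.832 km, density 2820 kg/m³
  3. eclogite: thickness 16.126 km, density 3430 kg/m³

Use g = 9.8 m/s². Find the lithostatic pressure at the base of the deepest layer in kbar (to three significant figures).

7.18 kbar

alluvium: 2130 kg/m³ × 9.8 m/s² × 730 m = 1.524×10^7 Pa = 0.1524 kbar
greenschist: 2820 kg/m³ × 9.8 m/s² × 5832 m = 1.612×10^8 Pa = 1.612 kbar
eclogite: 3430 kg/m³ × 9.8 m/s² × 16126 m = 5.421×10^8 Pa = 5.421 kbar
Total = 0.1524 + 1.612 + 5.421 = 7.1847 kbar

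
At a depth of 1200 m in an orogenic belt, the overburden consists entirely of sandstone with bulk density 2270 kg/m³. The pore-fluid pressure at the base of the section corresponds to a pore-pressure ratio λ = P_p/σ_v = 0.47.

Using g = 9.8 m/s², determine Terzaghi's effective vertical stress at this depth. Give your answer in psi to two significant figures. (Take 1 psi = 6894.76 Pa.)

2100 psi

Overburden (lithostatic) stress σ_v:
sandstone: 2270 kg/m³ × 9.8 m/s² × 1200 m = 2.670×10^7 Pa = 26.70 MPa
Pore pressure P_p = λ·σ_v = 0.47 × 26.70 MPa = 12.55 MPa
Effective stress σ' = σ_v − P_p = 26.70 − 12.55 = 14.148 MPa = 2052.1 psi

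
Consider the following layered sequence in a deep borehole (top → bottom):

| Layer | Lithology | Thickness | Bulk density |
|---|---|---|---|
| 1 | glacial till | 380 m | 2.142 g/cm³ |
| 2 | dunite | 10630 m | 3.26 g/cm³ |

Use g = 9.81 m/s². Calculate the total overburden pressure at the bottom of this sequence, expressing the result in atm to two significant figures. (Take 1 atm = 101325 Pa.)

3400 atm

glacial till: 2142 kg/m³ × 9.81 m/s² × 380 m = 7.985×10^6 Pa = 78.81 atm
dunite: 3260 kg/m³ × 9.81 m/s² × 10630 m = 3.400×10^8 Pa = 3355 atm
Total = 78.81 + 3355 = 3433.9 atm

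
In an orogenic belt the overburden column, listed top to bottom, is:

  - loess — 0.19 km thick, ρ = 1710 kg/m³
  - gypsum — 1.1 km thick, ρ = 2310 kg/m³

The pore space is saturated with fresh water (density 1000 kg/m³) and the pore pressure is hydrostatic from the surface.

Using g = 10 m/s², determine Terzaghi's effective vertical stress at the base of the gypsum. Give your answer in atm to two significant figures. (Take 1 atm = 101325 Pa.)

Overburden (lithostatic) stress σ_v:
loess: 1710 kg/m³ × 10 m/s² × 190 m = 3.249×10^6 Pa = 3.249 MPa
gypsum: 2310 kg/m³ × 10 m/s² × 1100 m = 2.541×10^7 Pa = 25.41 MPa
Total = 3.249 + 25.41 = 28.659 MPa
Pore pressure P_p = 1000 kg/m³ × 10 m/s² × 1290 m = 1.290×10^7 Pa = 12.90 MPa
Effective stress σ' = σ_v − P_p = 28.66 − 12.90 = 15.759 MPa = 155.53 atm

160 atm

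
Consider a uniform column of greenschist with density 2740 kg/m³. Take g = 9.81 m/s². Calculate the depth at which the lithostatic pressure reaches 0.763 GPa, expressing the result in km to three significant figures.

h = P/(ρg) = 0.763 GPa / (2740 kg/m³ × 9.81 m/s²) = 7.630×10^8 Pa / 26879 Pa/m = 28386 m
= 28.386 km

28.4 km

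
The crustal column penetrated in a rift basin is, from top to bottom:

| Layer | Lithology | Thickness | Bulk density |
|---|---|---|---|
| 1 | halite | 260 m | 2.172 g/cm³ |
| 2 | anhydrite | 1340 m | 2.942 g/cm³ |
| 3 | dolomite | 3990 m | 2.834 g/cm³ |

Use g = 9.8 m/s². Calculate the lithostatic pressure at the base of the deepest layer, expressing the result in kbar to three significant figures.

1.55 kbar

halite: 2172 kg/m³ × 9.8 m/s² × 260 m = 5.534×10^6 Pa = 0.05534 kbar
anhydrite: 2942 kg/m³ × 9.8 m/s² × 1340 m = 3.863×10^7 Pa = 0.3863 kbar
dolomite: 2834 kg/m³ × 9.8 m/s² × 3990 m = 1.108×10^8 Pa = 1.108 kbar
Total = 0.05534 + 0.3863 + 1.108 = 1.5498 kbar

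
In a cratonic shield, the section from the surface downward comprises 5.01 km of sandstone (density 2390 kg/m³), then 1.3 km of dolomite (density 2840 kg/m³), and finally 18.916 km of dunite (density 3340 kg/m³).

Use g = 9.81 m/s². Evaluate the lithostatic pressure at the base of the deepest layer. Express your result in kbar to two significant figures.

sandstone: 2390 kg/m³ × 9.81 m/s² × 5010 m = 1.175×10^8 Pa = 1.175 kbar
dolomite: 2840 kg/m³ × 9.81 m/s² × 1300 m = 3.622×10^7 Pa = 0.3622 kbar
dunite: 3340 kg/m³ × 9.81 m/s² × 18916 m = 6.198×10^8 Pa = 6.198 kbar
Total = 1.175 + 0.3622 + 6.198 = 7.7347 kbar

7.7 kbar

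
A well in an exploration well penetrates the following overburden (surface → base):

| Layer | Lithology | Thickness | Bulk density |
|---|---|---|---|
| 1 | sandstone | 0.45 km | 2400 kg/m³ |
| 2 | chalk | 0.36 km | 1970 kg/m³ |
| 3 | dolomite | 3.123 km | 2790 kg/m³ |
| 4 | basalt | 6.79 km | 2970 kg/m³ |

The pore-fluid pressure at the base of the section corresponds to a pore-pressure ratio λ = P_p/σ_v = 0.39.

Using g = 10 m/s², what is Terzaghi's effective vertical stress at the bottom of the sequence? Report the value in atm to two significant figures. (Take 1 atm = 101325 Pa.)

1800 atm

Overburden (lithostatic) stress σ_v:
sandstone: 2400 kg/m³ × 10 m/s² × 450 m = 1.080×10^7 Pa = 10.80 MPa
chalk: 1970 kg/m³ × 10 m/s² × 360 m = 7.092×10^6 Pa = 7.092 MPa
dolomite: 2790 kg/m³ × 10 m/s² × 3123 m = 8.713×10^7 Pa = 87.13 MPa
basalt: 2970 kg/m³ × 10 m/s² × 6790 m = 2.017×10^8 Pa = 201.7 MPa
Total = 10.80 + 7.092 + 87.13 + 201.7 = 306.69 MPa
Pore pressure P_p = λ·σ_v = 0.39 × 306.7 MPa = 119.6 MPa
Effective stress σ' = σ_v − P_p = 306.7 − 119.6 = 187.08 MPa = 1846.3 atm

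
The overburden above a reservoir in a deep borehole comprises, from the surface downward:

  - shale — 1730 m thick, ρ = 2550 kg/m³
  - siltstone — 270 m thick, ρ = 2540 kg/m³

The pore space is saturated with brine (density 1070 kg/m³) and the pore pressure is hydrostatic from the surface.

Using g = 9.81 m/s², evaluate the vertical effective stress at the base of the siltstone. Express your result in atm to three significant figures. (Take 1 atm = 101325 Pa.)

Overburden (lithostatic) stress σ_v:
shale: 2550 kg/m³ × 9.81 m/s² × 1730 m = 4.328×10^7 Pa = 43.28 MPa
siltstone: 2540 kg/m³ × 9.81 m/s² × 270 m = 6.728×10^6 Pa = 6.728 MPa
Total = 43.28 + 6.728 = 50.005 MPa
Pore pressure P_p = 1070 kg/m³ × 9.81 m/s² × 2000 m = 2.099×10^7 Pa = 20.99 MPa
Effective stress σ' = σ_v − P_p = 50.00 − 20.99 = 29.011 MPa = 286.32 atm

286 atm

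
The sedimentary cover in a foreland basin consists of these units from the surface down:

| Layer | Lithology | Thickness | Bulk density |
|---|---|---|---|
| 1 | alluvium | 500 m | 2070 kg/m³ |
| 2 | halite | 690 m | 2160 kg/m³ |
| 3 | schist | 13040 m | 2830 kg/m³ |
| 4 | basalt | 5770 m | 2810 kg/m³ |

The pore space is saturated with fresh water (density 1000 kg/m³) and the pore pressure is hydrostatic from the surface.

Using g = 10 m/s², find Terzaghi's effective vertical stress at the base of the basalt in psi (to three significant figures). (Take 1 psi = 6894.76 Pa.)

Overburden (lithostatic) stress σ_v:
alluvium: 2070 kg/m³ × 10 m/s² × 500 m = 1.035×10^7 Pa = 10.35 MPa
halite: 2160 kg/m³ × 10 m/s² × 690 m = 1.490×10^7 Pa = 14.90 MPa
schist: 2830 kg/m³ × 10 m/s² × 13040 m = 3.690×10^8 Pa = 369.0 MPa
basalt: 2810 kg/m³ × 10 m/s² × 5770 m = 1.621×10^8 Pa = 162.1 MPa
Total = 10.35 + 14.90 + 369.0 + 162.1 = 556.42 MPa
Pore pressure P_p = 1000 kg/m³ × 10 m/s² × 20000 m = 2.000×10^8 Pa = 200.0 MPa
Effective stress σ' = σ_v − P_p = 556.4 − 200.0 = 356.42 MPa = 51695 psi

51700 psi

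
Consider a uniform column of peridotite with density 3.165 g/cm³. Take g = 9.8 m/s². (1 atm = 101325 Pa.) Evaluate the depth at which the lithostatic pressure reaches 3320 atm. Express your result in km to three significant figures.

h = P/(ρg) = 3320 atm / (3165 kg/m³ × 9.8 m/s²) = 3.364×10^8 Pa / 31017 Pa/m = 10846 m
= 10.846 km

10.8 km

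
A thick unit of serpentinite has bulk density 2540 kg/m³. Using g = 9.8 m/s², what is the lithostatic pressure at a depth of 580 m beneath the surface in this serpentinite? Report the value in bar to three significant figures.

serpentinite: 2540 kg/m³ × 9.8 m/s² × 580 m = 1.444×10^7 Pa = 144.4 bar

144 bar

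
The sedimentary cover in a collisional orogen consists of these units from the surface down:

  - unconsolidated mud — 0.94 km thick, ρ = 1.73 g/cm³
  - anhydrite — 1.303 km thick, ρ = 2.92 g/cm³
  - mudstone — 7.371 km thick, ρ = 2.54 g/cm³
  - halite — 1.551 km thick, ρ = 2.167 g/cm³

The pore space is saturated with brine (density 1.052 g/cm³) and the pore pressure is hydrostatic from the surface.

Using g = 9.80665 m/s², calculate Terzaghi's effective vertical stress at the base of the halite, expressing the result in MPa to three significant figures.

155 MPa

Overburden (lithostatic) stress σ_v:
unconsolidated mud: 1730 kg/m³ × 9.80665 m/s² × 940 m = 1.595×10^7 Pa = 15.95 MPa
anhydrite: 2920 kg/m³ × 9.80665 m/s² × 1303 m = 3.731×10^7 Pa = 37.31 MPa
mudstone: 2540 kg/m³ × 9.80665 m/s² × 7371 m = 1.836×10^8 Pa = 183.6 MPa
halite: 2167 kg/m³ × 9.80665 m/s² × 1551 m = 3.296×10^7 Pa = 32.96 MPa
Total = 15.95 + 37.31 + 183.6 + 32.96 = 269.82 MPa
Pore pressure P_p = 1052 kg/m³ × 9.80665 m/s² × 11165 m = 1.152×10^8 Pa = 115.2 MPa
Effective stress σ' = σ_v − P_p = 269.8 − 115.2 = 154.64 MPa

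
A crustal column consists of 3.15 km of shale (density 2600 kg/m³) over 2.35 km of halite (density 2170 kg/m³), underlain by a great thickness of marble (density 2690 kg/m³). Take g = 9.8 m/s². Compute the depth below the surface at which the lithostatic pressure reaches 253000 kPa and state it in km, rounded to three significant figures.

10.2 km

Pressure at base of upper layers: 2600×9.8×3150 + 2170×9.8×2350 = 1.302×10^8 Pa = 1.302×10^5 kPa
Remaining pressure to be supplied by marble: 2.530×10^8 − 1.302×10^8 = 1.228×10^8 Pa
Additional depth in marble = 1.228×10^8 Pa / (2690 kg/m³ × 9.8 m/s²) = 4656.8 m
Total depth = 5500 m + 4656.8 m = 10157 m
= 10.157 km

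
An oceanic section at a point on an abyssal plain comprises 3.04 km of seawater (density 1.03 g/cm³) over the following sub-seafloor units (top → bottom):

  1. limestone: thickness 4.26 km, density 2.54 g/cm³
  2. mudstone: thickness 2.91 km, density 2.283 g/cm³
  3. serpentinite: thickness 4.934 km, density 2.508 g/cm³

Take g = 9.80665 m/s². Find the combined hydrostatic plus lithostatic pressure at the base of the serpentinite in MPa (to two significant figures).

320 MPa

seawater: 1030 kg/m³ × 9.80665 m/s² × 3040 m = 3.071×10^7 Pa = 30.71 MPa
limestone: 2540 kg/m³ × 9.80665 m/s² × 4260 m = 1.061×10^8 Pa = 106.1 MPa
mudstone: 2283 kg/m³ × 9.80665 m/s² × 2910 m = 6.515×10^7 Pa = 65.15 MPa
serpentinite: 2508 kg/m³ × 9.80665 m/s² × 4934 m = 1.214×10^8 Pa = 121.4 MPa
Total = 30.71 + 106.1 + 65.15 + 121.4 = 323.32 MPa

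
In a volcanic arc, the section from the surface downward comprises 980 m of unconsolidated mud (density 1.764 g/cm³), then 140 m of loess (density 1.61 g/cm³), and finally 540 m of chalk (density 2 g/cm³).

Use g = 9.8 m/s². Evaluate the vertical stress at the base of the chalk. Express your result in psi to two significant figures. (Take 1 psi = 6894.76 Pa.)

4300 psi

unconsolidated mud: 1764 kg/m³ × 9.8 m/s² × 980 m = 1.694×10^7 Pa = 2457 psi
loess: 1610 kg/m³ × 9.8 m/s² × 140 m = 2.209×10^6 Pa = 320.4 psi
chalk: 2000 kg/m³ × 9.8 m/s² × 540 m = 1.058×10^7 Pa = 1535 psi
Total = 2457 + 320.4 + 1535 = 4312.6 psi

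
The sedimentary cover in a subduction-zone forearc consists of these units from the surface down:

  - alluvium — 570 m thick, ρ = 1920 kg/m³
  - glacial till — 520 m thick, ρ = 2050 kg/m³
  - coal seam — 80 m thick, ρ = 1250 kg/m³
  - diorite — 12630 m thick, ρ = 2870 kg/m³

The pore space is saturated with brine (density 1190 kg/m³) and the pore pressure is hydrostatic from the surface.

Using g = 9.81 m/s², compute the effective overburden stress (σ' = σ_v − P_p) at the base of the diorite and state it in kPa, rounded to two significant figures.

Overburden (lithostatic) stress σ_v:
alluvium: 1920 kg/m³ × 9.81 m/s² × 570 m = 1.074×10^7 Pa = 10.74 MPa
glacial till: 2050 kg/m³ × 9.81 m/s² × 520 m = 1.046×10^7 Pa = 10.46 MPa
coal seam: 1250 kg/m³ × 9.81 m/s² × 80 m = 9.810×10^5 Pa = 0.9810 MPa
diorite: 2870 kg/m³ × 9.81 m/s² × 12630 m = 3.556×10^8 Pa = 355.6 MPa
Total = 10.74 + 10.46 + 0.9810 + 355.6 = 377.77 MPa
Pore pressure P_p = 1190 kg/m³ × 9.81 m/s² × 13800 m = 1.611×10^8 Pa = 161.1 MPa
Effective stress σ' = σ_v − P_p = 377.8 − 161.1 = 216.67 MPa = 2.1667×10^5 kPa

220000 kPa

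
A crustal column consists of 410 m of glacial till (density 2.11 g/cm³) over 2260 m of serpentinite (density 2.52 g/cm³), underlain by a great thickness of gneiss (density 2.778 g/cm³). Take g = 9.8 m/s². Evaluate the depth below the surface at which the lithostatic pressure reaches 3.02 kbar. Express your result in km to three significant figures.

11.4 km

Pressure at base of upper layers: 2110×9.8×410 + 2520×9.8×2260 = 6.429×10^7 Pa = 0.6429 kbar
Remaining pressure to be supplied by gneiss: 3.020×10^8 − 6.429×10^7 = 2.377×10^8 Pa
Additional depth in gneiss = 2.377×10^8 Pa / (2778 kg/m³ × 9.8 m/s²) = 8731.5 m
Total depth = 2670 m + 8731.5 m = 11401 m
= 11.401 km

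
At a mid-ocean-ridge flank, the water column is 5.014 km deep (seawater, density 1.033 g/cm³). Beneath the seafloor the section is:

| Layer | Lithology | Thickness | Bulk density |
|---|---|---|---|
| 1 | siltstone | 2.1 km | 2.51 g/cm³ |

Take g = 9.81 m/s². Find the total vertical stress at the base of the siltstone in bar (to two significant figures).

seawater: 1033 kg/m³ × 9.81 m/s² × 5014 m = 5.081×10^7 Pa = 508.1 bar
siltstone: 2510 kg/m³ × 9.81 m/s² × 2100 m = 5.171×10^7 Pa = 517.1 bar
Total = 508.1 + 517.1 = 1025.2 bar

1000 bar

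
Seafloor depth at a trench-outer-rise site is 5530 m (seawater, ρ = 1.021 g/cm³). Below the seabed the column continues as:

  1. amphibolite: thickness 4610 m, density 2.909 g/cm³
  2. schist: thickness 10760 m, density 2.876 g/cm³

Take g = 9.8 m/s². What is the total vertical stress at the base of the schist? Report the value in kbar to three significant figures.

seawater: 1021 kg/m³ × 9.8 m/s² × 5530 m = 5.533×10^7 Pa = 0.5533 kbar
amphibolite: 2909 kg/m³ × 9.8 m/s² × 4610 m = 1.314×10^8 Pa = 1.314 kbar
schist: 2876 kg/m³ × 9.8 m/s² × 10760 m = 3.033×10^8 Pa = 3.033 kbar
Total = 0.5533 + 1.314 + 3.033 = 4.9002 kbar

4.90 kbar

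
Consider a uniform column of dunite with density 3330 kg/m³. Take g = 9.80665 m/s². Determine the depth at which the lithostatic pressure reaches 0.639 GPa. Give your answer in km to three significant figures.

19.6 km

h = P/(ρg) = 0.639 GPa / (3330 kg/m³ × 9.80665 m/s²) = 6.390×10^8 Pa / 32656 Pa/m = 19568 m
= 19.568 km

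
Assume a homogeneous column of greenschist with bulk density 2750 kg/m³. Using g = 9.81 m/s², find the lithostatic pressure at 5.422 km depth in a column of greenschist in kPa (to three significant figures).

146000 kPa

greenschist: 2750 kg/m³ × 9.81 m/s² × 5422 m = 1.463×10^8 Pa = 1.463×10^5 kPa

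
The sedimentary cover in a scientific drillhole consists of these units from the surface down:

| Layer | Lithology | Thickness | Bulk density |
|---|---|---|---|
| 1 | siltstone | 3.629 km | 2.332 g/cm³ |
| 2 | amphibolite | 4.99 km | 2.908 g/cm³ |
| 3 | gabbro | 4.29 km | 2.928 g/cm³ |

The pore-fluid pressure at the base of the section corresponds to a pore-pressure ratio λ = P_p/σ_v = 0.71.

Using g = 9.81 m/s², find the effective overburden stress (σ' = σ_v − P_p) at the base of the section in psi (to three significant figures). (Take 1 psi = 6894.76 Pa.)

Overburden (lithostatic) stress σ_v:
siltstone: 2332 kg/m³ × 9.81 m/s² × 3629 m = 8.302×10^7 Pa = 83.02 MPa
amphibolite: 2908 kg/m³ × 9.81 m/s² × 4990 m = 1.424×10^8 Pa = 142.4 MPa
gabbro: 2928 kg/m³ × 9.81 m/s² × 4290 m = 1.232×10^8 Pa = 123.2 MPa
Total = 83.02 + 142.4 + 123.2 = 348.60 MPa
Pore pressure P_p = λ·σ_v = 0.71 × 348.6 MPa = 247.5 MPa
Effective stress σ' = σ_v − P_p = 348.6 − 247.5 = 101.09 MPa = 14662 psi

14700 psi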